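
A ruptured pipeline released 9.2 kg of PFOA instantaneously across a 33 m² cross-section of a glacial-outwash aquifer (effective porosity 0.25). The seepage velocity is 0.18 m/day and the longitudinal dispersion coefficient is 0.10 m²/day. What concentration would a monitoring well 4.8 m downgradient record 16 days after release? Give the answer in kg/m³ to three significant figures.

For an instantaneous plane source, C(x,t) = M/(n_e·A·√(4πDt)) · exp(−(x−vt)²/(4Dt)), with n_e·A the pore (flow) area.
Plume center vt = 0.18 × 16 = 2.88 m, so the well at 4.8 m is 1.92 m downgradient of the peak.
√(4πDt) = 4.484 m, giving peak height M/(n_e·A·√(4πDt)) = 9.2/(0.25 × 33 × 4.484) = 0.2487 kg/m³.
(x−vt)²/(4Dt) = (1.92)²/(4 × 0.10 × 16) = 0.5760; exp(−0.5760) = 0.5621.
C = 0.2487 × 0.5621 = 0.140 kg/m³.

0.140 kg/m³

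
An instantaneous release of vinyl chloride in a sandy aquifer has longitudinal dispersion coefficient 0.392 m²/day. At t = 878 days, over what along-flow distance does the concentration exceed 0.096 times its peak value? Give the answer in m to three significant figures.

114 m

The plume is Gaussian with σ = √(2Dt) = √(2 × 0.392 × 878) = 26.24 m.
C/C_peak = exp(−Δx²/(2σ²)) = 0.096 ⇒ Δx = σ·√(−2 ln 0.096) = 26.24 × 2.165 = 56.81 m.
Width = 2Δx = 114 m.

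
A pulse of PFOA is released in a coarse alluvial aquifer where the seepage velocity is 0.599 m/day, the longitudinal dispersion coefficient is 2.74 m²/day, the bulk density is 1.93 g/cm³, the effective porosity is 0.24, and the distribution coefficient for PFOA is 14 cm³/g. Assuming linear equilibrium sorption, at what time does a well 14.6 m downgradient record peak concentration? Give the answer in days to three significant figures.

2030 days

Retardation factor R = 1 + ρ_b·K_d/n = 1 + 1.93 × 14/0.24 = 113.6.
Sorption retards both mechanisms: v_R = v/R = 0.005273 m/day, D_R = D/R = 0.02412 m²/day.
Peak time from v_R²t² + 2D_R t − x² = 0: t = (√(D_R² + v_R²x²) − D_R)/v_R².
√(D_R² + v_R²x²) = √(0.02412² + 0.005273² × 14.6²) = 0.08068; v_R² = 2.780e-05.
t = (0.08068 − 0.02412)/2.780e-05 = 2030 days.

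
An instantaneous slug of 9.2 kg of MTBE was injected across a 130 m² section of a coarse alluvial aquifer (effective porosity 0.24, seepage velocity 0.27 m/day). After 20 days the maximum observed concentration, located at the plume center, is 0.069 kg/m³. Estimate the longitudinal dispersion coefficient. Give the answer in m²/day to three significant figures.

0.0727 m²/day

At the plume center C_max = M/(n_e·A·√(4πDt)), so D = M²/(4πt·(n_e·A·C_max)²).
n_e·A·C_max = 0.24 × 130 × 0.069 = 2.153 kg/m.
D = 9.2²/(4π × 20 × 2.153²) = 0.0727 m²/day.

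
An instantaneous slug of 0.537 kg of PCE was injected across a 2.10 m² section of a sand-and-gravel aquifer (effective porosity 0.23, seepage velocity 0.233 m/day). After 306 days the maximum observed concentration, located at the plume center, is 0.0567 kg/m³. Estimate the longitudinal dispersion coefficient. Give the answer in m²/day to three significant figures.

At the plume center C_max = M/(n_e·A·√(4πDt)), so D = M²/(4πt·(n_e·A·C_max)²).
n_e·A·C_max = 0.23 × 2.10 × 0.0567 = 0.02739 kg/m.
D = 0.537²/(4π × 306 × 0.02739²) = 0.100 m²/day.

0.100 m²/day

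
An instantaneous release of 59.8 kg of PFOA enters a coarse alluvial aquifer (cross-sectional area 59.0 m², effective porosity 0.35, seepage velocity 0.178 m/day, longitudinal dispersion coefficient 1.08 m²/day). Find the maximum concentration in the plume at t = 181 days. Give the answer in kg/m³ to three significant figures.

0.0584 kg/m³

The peak of an instantaneous 1D plume sits at x = vt; there the Gaussian factor is 1 and C_max = M/(n_e·A·√(4πDt)), where n_e·A is the pore area the mass is dissolved in.
√(4πDt) = √(4π × 1.08 × 181) = 49.56 m, so C_max = 59.8/(0.35 × 59.0 × 49.56) = 0.0584 kg/m³.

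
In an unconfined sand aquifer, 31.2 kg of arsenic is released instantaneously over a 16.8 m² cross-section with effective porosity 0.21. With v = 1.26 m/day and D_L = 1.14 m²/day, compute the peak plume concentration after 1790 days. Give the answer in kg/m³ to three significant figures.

The peak of an instantaneous 1D plume sits at x = vt; there the Gaussian factor is 1 and C_max = M/(n_e·A·√(4πDt)), where n_e·A is the pore area the mass is dissolved in.
√(4πDt) = √(4π × 1.14 × 1790) = 160.1 m, so C_max = 31.2/(0.21 × 16.8 × 160.1) = 0.0552 kg/m³.

0.0552 kg/m³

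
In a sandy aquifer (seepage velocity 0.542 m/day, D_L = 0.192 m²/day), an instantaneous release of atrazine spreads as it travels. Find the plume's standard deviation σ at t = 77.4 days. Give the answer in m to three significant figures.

5.45 m

Dispersive spreading gives a Gaussian with σ² = 2Dt; advection only shifts the center.
σ = √(2 × 0.192 × 77.4) = 5.45 m.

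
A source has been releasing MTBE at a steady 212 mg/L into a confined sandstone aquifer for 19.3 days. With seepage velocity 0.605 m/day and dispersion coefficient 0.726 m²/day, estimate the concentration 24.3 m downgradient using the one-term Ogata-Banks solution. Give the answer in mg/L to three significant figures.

1.81 mg/L

For a continuous step input, C/C₀ ≈ ½·erfc((x−vt)/(2√(Dt))).
vt = 0.605 × 19.3 = 11.6765 m and 2√(Dt) = 2√(0.726 × 19.3) = 7.486 m.
Argument (x−vt)/(2√(Dt)) = (24.3 − 11.6765)/7.486 = 1.686; ½·erfc(1.686) = 0.008554.
C = 212 × 0.008554 = 1.81 mg/L.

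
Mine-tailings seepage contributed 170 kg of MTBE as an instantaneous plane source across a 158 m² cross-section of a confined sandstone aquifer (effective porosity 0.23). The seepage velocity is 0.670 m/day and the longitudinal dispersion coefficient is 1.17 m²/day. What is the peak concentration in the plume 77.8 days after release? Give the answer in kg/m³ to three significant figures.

The peak of an instantaneous 1D plume sits at x = vt; there the Gaussian factor is 1 and C_max = M/(n_e·A·√(4πDt)), where n_e·A is the pore area the mass is dissolved in.
√(4πDt) = √(4π × 1.17 × 77.8) = 33.82 m, so C_max = 170/(0.23 × 158 × 33.82) = 0.138 kg/m³.

0.138 kg/m³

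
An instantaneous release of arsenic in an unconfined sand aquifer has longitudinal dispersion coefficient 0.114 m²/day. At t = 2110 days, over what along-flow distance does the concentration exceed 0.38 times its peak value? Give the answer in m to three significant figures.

The plume is Gaussian with σ = √(2Dt) = √(2 × 0.114 × 2110) = 21.93 m.
C/C_peak = exp(−Δx²/(2σ²)) = 0.38 ⇒ Δx = σ·√(−2 ln 0.38) = 21.93 × 1.391 = 30.50 m.
Width = 2Δx = 61.0 m.

61.0 m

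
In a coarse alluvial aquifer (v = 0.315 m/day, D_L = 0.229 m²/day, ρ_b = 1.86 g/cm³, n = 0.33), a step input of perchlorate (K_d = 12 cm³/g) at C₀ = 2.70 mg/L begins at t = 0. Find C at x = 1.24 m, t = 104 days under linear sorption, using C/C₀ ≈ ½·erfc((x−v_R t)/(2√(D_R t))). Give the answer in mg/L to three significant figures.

0.486 mg/L

Retardation factor R = 1 + ρ_b·K_d/n = 1 + 1.86 × 12/0.33 = 68.64.
Sorption retards both mechanisms: v_R = v/R = 0.004589 m/day, D_R = D/R = 0.003336 m²/day.
v_R·t = 0.004589 × 104 = 0.477256 m; 2√(D_R t) = 1.178 m; argument = (1.24 − 0.477256)/1.178 = 0.6475.
C = C₀ × ½·erfc(0.6475) = 2.70 × 0.1799 = 0.486 mg/L.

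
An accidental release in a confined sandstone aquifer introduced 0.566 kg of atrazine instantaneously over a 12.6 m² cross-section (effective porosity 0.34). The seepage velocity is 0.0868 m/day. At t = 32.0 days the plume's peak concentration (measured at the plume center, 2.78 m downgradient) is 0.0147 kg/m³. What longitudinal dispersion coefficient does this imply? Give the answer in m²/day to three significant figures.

0.201 m²/day

At the plume center C_max = M/(n_e·A·√(4πDt)), so D = M²/(4πt·(n_e·A·C_max)²).
n_e·A·C_max = 0.34 × 12.6 × 0.0147 = 0.06297 kg/m.
D = 0.566²/(4π × 32.0 × 0.06297²) = 0.201 m²/day.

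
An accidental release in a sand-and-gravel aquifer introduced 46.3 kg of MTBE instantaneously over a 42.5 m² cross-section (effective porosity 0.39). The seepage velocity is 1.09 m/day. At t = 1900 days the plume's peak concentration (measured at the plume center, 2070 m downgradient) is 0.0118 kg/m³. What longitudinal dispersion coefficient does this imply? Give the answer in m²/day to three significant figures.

2.35 m²/day

At the plume center C_max = M/(n_e·A·√(4πDt)), so D = M²/(4πt·(n_e·A·C_max)²).
n_e·A·C_max = 0.39 × 42.5 × 0.0118 = 0.1956 kg/m.
D = 46.3²/(4π × 1900 × 0.1956²) = 2.35 m²/day.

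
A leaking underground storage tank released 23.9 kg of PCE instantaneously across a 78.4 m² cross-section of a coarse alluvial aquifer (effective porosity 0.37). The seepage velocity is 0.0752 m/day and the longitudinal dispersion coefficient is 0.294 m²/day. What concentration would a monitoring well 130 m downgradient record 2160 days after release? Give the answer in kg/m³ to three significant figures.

0.00610 kg/m³

For an instantaneous plane source, C(x,t) = M/(n_e·A·√(4πDt)) · exp(−(x−vt)²/(4Dt)), with n_e·A the pore (flow) area.
Plume center vt = 0.0752 × 2160 = 162.432 m, so the well at 130 m is 32.432 m upgradient of the peak.
√(4πDt) = 89.33 m, giving peak height M/(n_e·A·√(4πDt)) = 23.9/(0.37 × 78.4 × 89.33) = 0.009223 kg/m³.
(x−vt)²/(4Dt) = (-32.432)²/(4 × 0.294 × 2160) = 0.4141; exp(−0.4141) = 0.6609.
C = 0.009223 × 0.6609 = 0.00610 kg/m³.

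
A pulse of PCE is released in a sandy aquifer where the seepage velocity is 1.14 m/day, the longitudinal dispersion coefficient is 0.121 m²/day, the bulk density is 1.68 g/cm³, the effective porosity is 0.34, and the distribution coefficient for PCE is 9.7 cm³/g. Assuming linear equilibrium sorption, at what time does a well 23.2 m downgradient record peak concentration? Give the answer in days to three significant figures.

Retardation factor R = 1 + ρ_b·K_d/n = 1 + 1.68 × 9.7/0.34 = 48.93.
Sorption retards both mechanisms: v_R = v/R = 0.02330 m/day, D_R = D/R = 0.002473 m²/day.
Peak time from v_R²t² + 2D_R t − x² = 0: t = (√(D_R² + v_R²x²) − D_R)/v_R².
√(D_R² + v_R²x²) = √(0.002473² + 0.02330² × 23.2²) = 0.5406; v_R² = 0.0005429.
t = (0.5406 − 0.002473)/0.0005429 = 991 days.

991 days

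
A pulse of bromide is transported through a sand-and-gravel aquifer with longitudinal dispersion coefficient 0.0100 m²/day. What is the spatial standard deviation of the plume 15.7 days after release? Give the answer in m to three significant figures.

Dispersive spreading gives a Gaussian with σ² = 2Dt; advection only shifts the center.
σ = √(2 × 0.0100 × 15.7) = 0.560 m.

0.560 m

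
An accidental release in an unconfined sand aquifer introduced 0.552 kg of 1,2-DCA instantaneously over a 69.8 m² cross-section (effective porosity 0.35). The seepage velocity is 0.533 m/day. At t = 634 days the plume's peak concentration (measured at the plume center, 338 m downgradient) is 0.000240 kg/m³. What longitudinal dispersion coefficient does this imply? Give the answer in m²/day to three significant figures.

1.11 m²/day

At the plume center C_max = M/(n_e·A·√(4πDt)), so D = M²/(4πt·(n_e·A·C_max)²).
n_e·A·C_max = 0.35 × 69.8 × 0.000240 = 0.005863 kg/m.
D = 0.552²/(4π × 634 × 0.005863²) = 1.11 m²/day.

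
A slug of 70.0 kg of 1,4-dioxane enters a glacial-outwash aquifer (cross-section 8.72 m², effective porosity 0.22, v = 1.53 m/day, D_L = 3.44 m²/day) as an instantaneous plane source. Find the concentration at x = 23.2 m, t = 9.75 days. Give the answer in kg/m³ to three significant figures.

For an instantaneous plane source, C(x,t) = M/(n_e·A·√(4πDt)) · exp(−(x−vt)²/(4Dt)), with n_e·A the pore (flow) area.
Plume center vt = 1.53 × 9.75 = 14.9175 m, so the well at 23.2 m is 8.2825 m downgradient of the peak.
√(4πDt) = 20.53 m, giving peak height M/(n_e·A·√(4πDt)) = 70.0/(0.22 × 8.72 × 20.53) = 1.777 kg/m³.
(x−vt)²/(4Dt) = (8.2825)²/(4 × 3.44 × 9.75) = 0.5113; exp(−0.5113) = 0.5997.
C = 1.777 × 0.5997 = 1.07 kg/m³.

1.07 kg/m³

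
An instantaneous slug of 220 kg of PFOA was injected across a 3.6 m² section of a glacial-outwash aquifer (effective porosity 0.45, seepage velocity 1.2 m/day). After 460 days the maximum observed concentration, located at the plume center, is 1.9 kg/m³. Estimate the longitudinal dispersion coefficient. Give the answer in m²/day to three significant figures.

0.884 m²/day

At the plume center C_max = M/(n_e·A·√(4πDt)), so D = M²/(4πt·(n_e·A·C_max)²).
n_e·A·C_max = 0.45 × 3.6 × 1.9 = 3.078 kg/m.
D = 220²/(4π × 460 × 3.078²) = 0.884 m²/day.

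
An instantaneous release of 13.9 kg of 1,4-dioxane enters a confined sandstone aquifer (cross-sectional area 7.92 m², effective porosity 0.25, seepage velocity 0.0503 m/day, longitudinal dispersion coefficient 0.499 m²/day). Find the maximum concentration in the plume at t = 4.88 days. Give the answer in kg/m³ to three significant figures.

1.27 kg/m³

The peak of an instantaneous 1D plume sits at x = vt; there the Gaussian factor is 1 and C_max = M/(n_e·A·√(4πDt)), where n_e·A is the pore area the mass is dissolved in.
√(4πDt) = √(4π × 0.499 × 4.88) = 5.532 m, so C_max = 13.9/(0.25 × 7.92 × 5.532) = 1.27 kg/m³.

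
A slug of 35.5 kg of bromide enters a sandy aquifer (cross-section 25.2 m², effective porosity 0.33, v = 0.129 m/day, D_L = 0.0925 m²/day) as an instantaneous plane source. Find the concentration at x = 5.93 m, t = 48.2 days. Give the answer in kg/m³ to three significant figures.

0.568 kg/m³

For an instantaneous plane source, C(x,t) = M/(n_e·A·√(4πDt)) · exp(−(x−vt)²/(4Dt)), with n_e·A the pore (flow) area.
Plume center vt = 0.129 × 48.2 = 6.2178 m, so the well at 5.93 m is 0.2878 m upgradient of the peak.
√(4πDt) = 7.485 m, giving peak height M/(n_e·A·√(4πDt)) = 35.5/(0.33 × 25.2 × 7.485) = 0.5703 kg/m³.
(x−vt)²/(4Dt) = (-0.2878)²/(4 × 0.0925 × 48.2) = 0.004644; exp(−0.004644) = 0.9954.
C = 0.5703 × 0.9954 = 0.568 kg/m³.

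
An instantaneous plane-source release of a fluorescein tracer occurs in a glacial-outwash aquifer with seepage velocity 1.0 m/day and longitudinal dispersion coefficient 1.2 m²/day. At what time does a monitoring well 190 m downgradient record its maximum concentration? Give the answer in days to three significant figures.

189 days

For the 1D instantaneous-source solution, setting ∂C/∂t = 0 at fixed x gives v²t² + 2Dt − x² = 0, so t = (√(D² + v²x²) − D)/v².
√(D² + v²x²) = √(1.2² + 1.0² × 190²) = 190.0; v² = 1.
t = (190.0 − 1.2)/1 = 189 days (vs. the pure-advection estimate x/v = 190 d).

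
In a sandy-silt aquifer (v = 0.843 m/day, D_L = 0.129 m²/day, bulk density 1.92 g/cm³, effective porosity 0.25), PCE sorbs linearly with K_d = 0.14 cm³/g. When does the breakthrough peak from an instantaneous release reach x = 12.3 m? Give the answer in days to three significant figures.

29.9 days

Retardation factor R = 1 + ρ_b·K_d/n = 1 + 1.92 × 0.14/0.25 = 2.075.
Sorption retards both mechanisms: v_R = v/R = 0.4063 m/day, D_R = D/R = 0.06217 m²/day.
Peak time from v_R²t² + 2D_R t − x² = 0: t = (√(D_R² + v_R²x²) − D_R)/v_R².
√(D_R² + v_R²x²) = √(0.06217² + 0.4063² × 12.3²) = 4.998; v_R² = 0.1651.
t = (4.998 − 0.06217)/0.1651 = 29.9 days.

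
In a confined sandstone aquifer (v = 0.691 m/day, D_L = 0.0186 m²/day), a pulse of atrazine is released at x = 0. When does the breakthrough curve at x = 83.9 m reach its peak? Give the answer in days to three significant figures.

121 days

For the 1D instantaneous-source solution, setting ∂C/∂t = 0 at fixed x gives v²t² + 2Dt − x² = 0, so t = (√(D² + v²x²) − D)/v².
√(D² + v²x²) = √(0.0186² + 0.691² × 83.9²) = 57.97; v² = 0.477481.
t = (57.97 − 0.0186)/0.477481 = 121 days (vs. the pure-advection estimate x/v = 121 d).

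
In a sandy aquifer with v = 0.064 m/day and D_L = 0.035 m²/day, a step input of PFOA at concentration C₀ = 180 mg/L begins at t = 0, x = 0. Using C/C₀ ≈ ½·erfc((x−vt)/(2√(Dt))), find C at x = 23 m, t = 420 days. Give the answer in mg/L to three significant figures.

137 mg/L

For a continuous step input, C/C₀ ≈ ½·erfc((x−vt)/(2√(Dt))).
vt = 0.064 × 420 = 26.88 m and 2√(Dt) = 2√(0.035 × 420) = 7.668 m.
Argument (x−vt)/(2√(Dt)) = (23 − 26.88)/7.668 = -0.5060; ½·erfc(-0.5060) = 0.7629.
C = 180 × 0.7629 = 137 mg/L.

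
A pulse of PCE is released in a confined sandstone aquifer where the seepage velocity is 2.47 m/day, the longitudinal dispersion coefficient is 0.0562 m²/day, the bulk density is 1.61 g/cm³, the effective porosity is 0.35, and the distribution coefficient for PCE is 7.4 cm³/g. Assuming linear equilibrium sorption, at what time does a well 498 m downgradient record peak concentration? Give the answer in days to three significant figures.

Retardation factor R = 1 + ρ_b·K_d/n = 1 + 1.61 × 7.4/0.35 = 35.04.
Sorption retards both mechanisms: v_R = v/R = 0.07049 m/day, D_R = D/R = 0.001604 m²/day.
Peak time from v_R²t² + 2D_R t − x² = 0: t = (√(D_R² + v_R²x²) − D_R)/v_R².
√(D_R² + v_R²x²) = √(0.001604² + 0.07049² × 498²) = 35.10; v_R² = 0.004969.
t = (35.10 − 0.001604)/0.004969 = 7060 days.

7060 days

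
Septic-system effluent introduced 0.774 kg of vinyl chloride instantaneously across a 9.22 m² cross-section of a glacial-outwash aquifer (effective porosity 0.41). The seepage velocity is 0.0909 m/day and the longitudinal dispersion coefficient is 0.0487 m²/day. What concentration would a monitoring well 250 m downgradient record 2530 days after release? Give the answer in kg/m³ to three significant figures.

0.00231 kg/m³

For an instantaneous plane source, C(x,t) = M/(n_e·A·√(4πDt)) · exp(−(x−vt)²/(4Dt)), with n_e·A the pore (flow) area.
Plume center vt = 0.0909 × 2530 = 229.977 m, so the well at 250 m is 20.023 m downgradient of the peak.
√(4πDt) = 39.35 m, giving peak height M/(n_e·A·√(4πDt)) = 0.774/(0.41 × 9.22 × 39.35) = 0.005203 kg/m³.
(x−vt)²/(4Dt) = (20.023)²/(4 × 0.0487 × 2530) = 0.8135; exp(−0.8135) = 0.4433.
C = 0.005203 × 0.4433 = 0.00231 kg/m³.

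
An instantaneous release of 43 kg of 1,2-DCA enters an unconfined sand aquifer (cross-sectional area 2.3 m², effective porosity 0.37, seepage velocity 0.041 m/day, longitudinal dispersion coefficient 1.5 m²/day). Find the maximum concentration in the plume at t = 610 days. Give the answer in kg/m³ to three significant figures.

The peak of an instantaneous 1D plume sits at x = vt; there the Gaussian factor is 1 and C_max = M/(n_e·A·√(4πDt)), where n_e·A is the pore area the mass is dissolved in.
√(4πDt) = √(4π × 1.5 × 610) = 107.2 m, so C_max = 43/(0.37 × 2.3 × 107.2) = 0.471 kg/m³.

0.471 kg/m³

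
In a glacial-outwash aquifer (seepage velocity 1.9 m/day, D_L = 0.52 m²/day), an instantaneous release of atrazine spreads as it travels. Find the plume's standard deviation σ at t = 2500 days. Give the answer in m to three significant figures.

51.0 m

Dispersive spreading gives a Gaussian with σ² = 2Dt; advection only shifts the center.
σ = √(2 × 0.52 × 2500) = 51.0 m.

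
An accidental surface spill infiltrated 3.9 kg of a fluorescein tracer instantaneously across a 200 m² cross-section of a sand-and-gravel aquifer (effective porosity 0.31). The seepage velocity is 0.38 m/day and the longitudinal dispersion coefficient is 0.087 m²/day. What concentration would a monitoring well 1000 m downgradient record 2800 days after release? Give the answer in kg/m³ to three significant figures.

1.70e-05 kg/m³

For an instantaneous plane source, C(x,t) = M/(n_e·A·√(4πDt)) · exp(−(x−vt)²/(4Dt)), with n_e·A the pore (flow) area.
Plume center vt = 0.38 × 2800 = 1064 m, so the well at 1000 m is 64 m upgradient of the peak.
√(4πDt) = 55.33 m, giving peak height M/(n_e·A·√(4πDt)) = 3.9/(0.31 × 200 × 55.33) = 0.001137 kg/m³.
(x−vt)²/(4Dt) = (-64)²/(4 × 0.087 × 2800) = 4.204; exp(−4.204) = 0.01494.
C = 0.001137 × 0.01494 = 1.70e-05 kg/m³.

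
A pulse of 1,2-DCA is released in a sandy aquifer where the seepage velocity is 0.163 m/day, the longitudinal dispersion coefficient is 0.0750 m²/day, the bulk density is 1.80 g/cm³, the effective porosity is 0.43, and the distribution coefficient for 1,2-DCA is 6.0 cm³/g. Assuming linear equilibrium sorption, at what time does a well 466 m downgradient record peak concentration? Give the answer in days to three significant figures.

74600 days

Retardation factor R = 1 + ρ_b·K_d/n = 1 + 1.80 × 6.0/0.43 = 26.12.
Sorption retards both mechanisms: v_R = v/R = 0.006240 m/day, D_R = D/R = 0.002871 m²/day.
Peak time from v_R²t² + 2D_R t − x² = 0: t = (√(D_R² + v_R²x²) − D_R)/v_R².
√(D_R² + v_R²x²) = √(0.002871² + 0.006240² × 466²) = 2.908; v_R² = 3.894e-05.
t = (2.908 − 0.002871)/3.894e-05 = 74600 days.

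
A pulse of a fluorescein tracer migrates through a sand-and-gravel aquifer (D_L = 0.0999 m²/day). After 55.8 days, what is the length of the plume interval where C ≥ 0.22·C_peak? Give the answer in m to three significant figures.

11.6 m

The plume is Gaussian with σ = √(2Dt) = √(2 × 0.0999 × 55.8) = 3.339 m.
C/C_peak = exp(−Δx²/(2σ²)) = 0.22 ⇒ Δx = σ·√(−2 ln 0.22) = 3.339 × 1.740 = 5.810 m.
Width = 2Δx = 11.6 m.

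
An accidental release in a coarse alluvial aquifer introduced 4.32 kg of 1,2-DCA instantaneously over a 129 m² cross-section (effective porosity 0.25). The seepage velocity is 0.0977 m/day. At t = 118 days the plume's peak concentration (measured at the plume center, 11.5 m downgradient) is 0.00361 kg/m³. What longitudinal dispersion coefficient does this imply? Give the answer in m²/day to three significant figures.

At the plume center C_max = M/(n_e·A·√(4πDt)), so D = M²/(4πt·(n_e·A·C_max)²).
n_e·A·C_max = 0.25 × 129 × 0.00361 = 0.1164 kg/m.
D = 4.32²/(4π × 118 × 0.1164²) = 0.929 m²/day.

0.929 m²/day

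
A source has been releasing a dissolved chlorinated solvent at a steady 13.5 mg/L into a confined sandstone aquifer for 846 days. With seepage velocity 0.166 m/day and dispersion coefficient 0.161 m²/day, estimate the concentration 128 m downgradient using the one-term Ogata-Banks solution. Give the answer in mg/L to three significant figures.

For a continuous step input, C/C₀ ≈ ½·erfc((x−vt)/(2√(Dt))).
vt = 0.166 × 846 = 140.436 m and 2√(Dt) = 2√(0.161 × 846) = 23.34 m.
Argument (x−vt)/(2√(Dt)) = (128 − 140.436)/23.34 = -0.5328; ½·erfc(-0.5328) = 0.7744.
C = 13.5 × 0.7744 = 10.5 mg/L.

10.5 mg/L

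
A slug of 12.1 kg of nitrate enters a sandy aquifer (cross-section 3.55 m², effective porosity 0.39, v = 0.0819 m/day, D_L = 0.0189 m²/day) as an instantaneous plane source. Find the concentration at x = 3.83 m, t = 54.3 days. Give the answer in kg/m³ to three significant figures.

2.22 kg/m³

For an instantaneous plane source, C(x,t) = M/(n_e·A·√(4πDt)) · exp(−(x−vt)²/(4Dt)), with n_e·A the pore (flow) area.
Plume center vt = 0.0819 × 54.3 = 4.44717 m, so the well at 3.83 m is 0.61717 m upgradient of the peak.
√(4πDt) = 3.591 m, giving peak height M/(n_e·A·√(4πDt)) = 12.1/(0.39 × 3.55 × 3.591) = 2.434 kg/m³.
(x−vt)²/(4Dt) = (-0.61717)²/(4 × 0.0189 × 54.3) = 0.09279; exp(−0.09279) = 0.9114.
C = 2.434 × 0.9114 = 2.22 kg/m³.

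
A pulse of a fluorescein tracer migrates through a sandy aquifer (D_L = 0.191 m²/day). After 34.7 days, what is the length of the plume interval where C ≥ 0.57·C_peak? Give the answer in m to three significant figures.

7.72 m

The plume is Gaussian with σ = √(2Dt) = √(2 × 0.191 × 34.7) = 3.641 m.
C/C_peak = exp(−Δx²/(2σ²)) = 0.57 ⇒ Δx = σ·√(−2 ln 0.57) = 3.641 × 1.060 = 3.859 m.
Width = 2Δx = 7.72 m.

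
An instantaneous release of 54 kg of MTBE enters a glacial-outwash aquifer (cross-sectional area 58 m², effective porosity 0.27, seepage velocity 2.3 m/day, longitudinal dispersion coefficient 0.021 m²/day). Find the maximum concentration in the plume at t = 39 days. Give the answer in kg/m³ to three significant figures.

The peak of an instantaneous 1D plume sits at x = vt; there the Gaussian factor is 1 and C_max = M/(n_e·A·√(4πDt)), where n_e·A is the pore area the mass is dissolved in.
√(4πDt) = √(4π × 0.021 × 39) = 3.208 m, so C_max = 54/(0.27 × 58 × 3.208) = 1.07 kg/m³.

1.07 kg/m³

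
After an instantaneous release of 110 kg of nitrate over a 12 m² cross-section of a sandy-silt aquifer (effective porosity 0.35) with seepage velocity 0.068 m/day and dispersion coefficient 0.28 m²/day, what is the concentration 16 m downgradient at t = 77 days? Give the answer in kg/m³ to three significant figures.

0.415 kg/m³

For an instantaneous plane source, C(x,t) = M/(n_e·A·√(4πDt)) · exp(−(x−vt)²/(4Dt)), with n_e·A the pore (flow) area.
Plume center vt = 0.068 × 77 = 5.236 m, so the well at 16 m is 10.764 m downgradient of the peak.
√(4πDt) = 16.46 m, giving peak height M/(n_e·A·√(4πDt)) = 110/(0.35 × 12 × 16.46) = 1.591 kg/m³.
(x−vt)²/(4Dt) = (10.764)²/(4 × 0.28 × 77) = 1.344; exp(−1.344) = 0.2608.
C = 1.591 × 0.2608 = 0.415 kg/m³.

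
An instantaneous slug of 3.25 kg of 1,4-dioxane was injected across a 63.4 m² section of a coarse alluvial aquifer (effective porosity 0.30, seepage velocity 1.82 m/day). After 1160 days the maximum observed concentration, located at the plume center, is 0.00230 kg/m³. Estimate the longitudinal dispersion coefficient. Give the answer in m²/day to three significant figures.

At the plume center C_max = M/(n_e·A·√(4πDt)), so D = M²/(4πt·(n_e·A·C_max)²).
n_e·A·C_max = 0.30 × 63.4 × 0.00230 = 0.04375 kg/m.
D = 3.25²/(4π × 1160 × 0.04375²) = 0.379 m²/day.

0.379 m²/day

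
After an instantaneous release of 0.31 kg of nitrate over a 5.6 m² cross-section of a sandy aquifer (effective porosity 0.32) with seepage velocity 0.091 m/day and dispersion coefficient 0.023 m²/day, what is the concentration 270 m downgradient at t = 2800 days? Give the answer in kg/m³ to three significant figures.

For an instantaneous plane source, C(x,t) = M/(n_e·A·√(4πDt)) · exp(−(x−vt)²/(4Dt)), with n_e·A the pore (flow) area.
Plume center vt = 0.091 × 2800 = 254.8 m, so the well at 270 m is 15.2 m downgradient of the peak.
√(4πDt) = 28.45 m, giving peak height M/(n_e·A·√(4πDt)) = 0.31/(0.32 × 5.6 × 28.45) = 0.006081 kg/m³.
(x−vt)²/(4Dt) = (15.2)²/(4 × 0.023 × 2800) = 0.8969; exp(−0.8969) = 0.4078.
C = 0.006081 × 0.4078 = 0.00248 kg/m³.

0.00248 kg/m³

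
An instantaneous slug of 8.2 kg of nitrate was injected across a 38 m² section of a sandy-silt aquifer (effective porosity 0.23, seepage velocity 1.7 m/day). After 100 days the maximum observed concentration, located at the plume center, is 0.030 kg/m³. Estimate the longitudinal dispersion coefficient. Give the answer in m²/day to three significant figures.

At the plume center C_max = M/(n_e·A·√(4πDt)), so D = M²/(4πt·(n_e·A·C_max)²).
n_e·A·C_max = 0.23 × 38 × 0.030 = 0.2622 kg/m.
D = 8.2²/(4π × 100 × 0.2622²) = 0.778 m²/day.

0.778 m²/day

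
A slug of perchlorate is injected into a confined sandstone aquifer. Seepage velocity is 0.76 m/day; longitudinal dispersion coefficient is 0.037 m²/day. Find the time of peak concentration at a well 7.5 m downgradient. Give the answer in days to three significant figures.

For the 1D instantaneous-source solution, setting ∂C/∂t = 0 at fixed x gives v²t² + 2Dt − x² = 0, so t = (√(D² + v²x²) − D)/v².
√(D² + v²x²) = √(0.037² + 0.76² × 7.5²) = 5.700; v² = 0.5776.
t = (5.700 − 0.037)/0.5776 = 9.80 days (vs. the pure-advection estimate x/v = 9.87 d).

9.80 days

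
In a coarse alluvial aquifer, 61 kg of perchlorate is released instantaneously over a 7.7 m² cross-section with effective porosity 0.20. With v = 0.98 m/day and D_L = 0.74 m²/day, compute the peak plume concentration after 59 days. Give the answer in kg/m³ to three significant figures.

1.69 kg/m³

The peak of an instantaneous 1D plume sits at x = vt; there the Gaussian factor is 1 and C_max = M/(n_e·A·√(4πDt)), where n_e·A is the pore area the mass is dissolved in.
√(4πDt) = √(4π × 0.74 × 59) = 23.42 m, so C_max = 61/(0.20 × 7.7 × 23.42) = 1.69 kg/m³.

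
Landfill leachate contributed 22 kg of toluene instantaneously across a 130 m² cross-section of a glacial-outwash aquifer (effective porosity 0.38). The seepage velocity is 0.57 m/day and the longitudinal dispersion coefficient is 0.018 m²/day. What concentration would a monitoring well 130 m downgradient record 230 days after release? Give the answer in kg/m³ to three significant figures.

0.0574 kg/m³

For an instantaneous plane source, C(x,t) = M/(n_e·A·√(4πDt)) · exp(−(x−vt)²/(4Dt)), with n_e·A the pore (flow) area.
Plume center vt = 0.57 × 230 = 131.1 m, so the well at 130 m is 1.1 m upgradient of the peak.
√(4πDt) = 7.213 m, giving peak height M/(n_e·A·√(4πDt)) = 22/(0.38 × 130 × 7.213) = 0.06174 kg/m³.
(x−vt)²/(4Dt) = (-1.1)²/(4 × 0.018 × 230) = 0.07307; exp(−0.07307) = 0.9295.
C = 0.06174 × 0.9295 = 0.0574 kg/m³.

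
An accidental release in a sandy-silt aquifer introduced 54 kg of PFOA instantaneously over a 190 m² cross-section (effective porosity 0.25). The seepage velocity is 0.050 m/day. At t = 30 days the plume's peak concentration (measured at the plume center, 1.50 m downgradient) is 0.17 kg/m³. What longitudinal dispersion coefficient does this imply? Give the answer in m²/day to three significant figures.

0.119 m²/day

At the plume center C_max = M/(n_e·A·√(4πDt)), so D = M²/(4πt·(n_e·A·C_max)²).
n_e·A·C_max = 0.25 × 190 × 0.17 = 8.075 kg/m.
D = 54²/(4π × 30 × 8.075²) = 0.119 m²/day.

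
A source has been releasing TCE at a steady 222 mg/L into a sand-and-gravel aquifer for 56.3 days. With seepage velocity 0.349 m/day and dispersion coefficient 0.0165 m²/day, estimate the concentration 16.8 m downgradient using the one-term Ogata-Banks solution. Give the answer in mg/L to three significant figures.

For a continuous step input, C/C₀ ≈ ½·erfc((x−vt)/(2√(Dt))).
vt = 0.349 × 56.3 = 19.6487 m and 2√(Dt) = 2√(0.0165 × 56.3) = 1.928 m.
Argument (x−vt)/(2√(Dt)) = (16.8 − 19.6487)/1.928 = -1.478; ½·erfc(-1.478) = 0.9817.
C = 222 × 0.9817 = 218 mg/L.

218 mg/L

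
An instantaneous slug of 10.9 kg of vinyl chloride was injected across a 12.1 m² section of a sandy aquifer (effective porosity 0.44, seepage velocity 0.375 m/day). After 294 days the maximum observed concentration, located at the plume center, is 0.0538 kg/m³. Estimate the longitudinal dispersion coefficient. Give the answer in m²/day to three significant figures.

At the plume center C_max = M/(n_e·A·√(4πDt)), so D = M²/(4πt·(n_e·A·C_max)²).
n_e·A·C_max = 0.44 × 12.1 × 0.0538 = 0.2864 kg/m.
D = 10.9²/(4π × 294 × 0.2864²) = 0.392 m²/day.

0.392 m²/day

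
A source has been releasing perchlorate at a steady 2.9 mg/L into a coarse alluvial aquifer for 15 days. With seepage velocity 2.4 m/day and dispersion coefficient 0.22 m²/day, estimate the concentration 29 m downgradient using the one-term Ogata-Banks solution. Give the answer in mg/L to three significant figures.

2.89 mg/L

For a continuous step input, C/C₀ ≈ ½·erfc((x−vt)/(2√(Dt))).
vt = 2.4 × 15 = 36 m and 2√(Dt) = 2√(0.22 × 15) = 3.633 m.
Argument (x−vt)/(2√(Dt)) = (29 − 36)/3.633 = -1.927; ½·erfc(-1.927) = 0.9968.
C = 2.9 × 0.9968 = 2.89 mg/L.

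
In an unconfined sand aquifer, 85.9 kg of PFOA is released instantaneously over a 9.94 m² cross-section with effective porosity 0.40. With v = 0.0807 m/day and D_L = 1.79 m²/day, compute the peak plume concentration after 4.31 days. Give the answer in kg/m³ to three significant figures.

2.19 kg/m³

The peak of an instantaneous 1D plume sits at x = vt; there the Gaussian factor is 1 and C_max = M/(n_e·A·√(4πDt)), where n_e·A is the pore area the mass is dissolved in.
√(4πDt) = √(4π × 1.79 × 4.31) = 9.846 m, so C_max = 85.9/(0.40 × 9.94 × 9.846) = 2.19 kg/m³.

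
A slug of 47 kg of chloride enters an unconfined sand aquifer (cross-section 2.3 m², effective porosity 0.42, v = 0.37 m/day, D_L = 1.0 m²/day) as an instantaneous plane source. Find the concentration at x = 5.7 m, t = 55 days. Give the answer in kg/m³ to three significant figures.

For an instantaneous plane source, C(x,t) = M/(n_e·A·√(4πDt)) · exp(−(x−vt)²/(4Dt)), with n_e·A the pore (flow) area.
Plume center vt = 0.37 × 55 = 20.35 m, so the well at 5.7 m is 14.65 m upgradient of the peak.
√(4πDt) = 26.29 m, giving peak height M/(n_e·A·√(4πDt)) = 47/(0.42 × 2.3 × 26.29) = 1.851 kg/m³.
(x−vt)²/(4Dt) = (-14.65)²/(4 × 1.0 × 55) = 0.9756; exp(−0.9756) = 0.3770.
C = 1.851 × 0.3770 = 0.698 kg/m³.

0.698 kg/m³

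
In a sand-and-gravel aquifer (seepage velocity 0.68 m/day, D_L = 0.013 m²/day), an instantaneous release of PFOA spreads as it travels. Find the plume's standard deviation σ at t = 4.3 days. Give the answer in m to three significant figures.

Dispersive spreading gives a Gaussian with σ² = 2Dt; advection only shifts the center.
σ = √(2 × 0.013 × 4.3) = 0.334 m.

0.334 m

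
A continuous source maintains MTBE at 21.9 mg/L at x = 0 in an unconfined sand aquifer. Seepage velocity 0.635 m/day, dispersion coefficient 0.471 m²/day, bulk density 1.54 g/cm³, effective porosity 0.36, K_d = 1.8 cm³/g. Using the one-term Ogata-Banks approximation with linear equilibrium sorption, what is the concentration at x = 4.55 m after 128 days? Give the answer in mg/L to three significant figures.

Retardation factor R = 1 + ρ_b·K_d/n = 1 + 1.54 × 1.8/0.36 = 8.700.
Sorption retards both mechanisms: v_R = v/R = 0.07299 m/day, D_R = D/R = 0.05414 m²/day.
v_R·t = 0.07299 × 128 = 9.34272 m; 2√(D_R t) = 5.265 m; argument = (4.55 − 9.34272)/5.265 = -0.9103.
C = C₀ × ½·erfc(-0.9103) = 21.9 × 0.9010 = 19.7 mg/L.

19.7 mg/L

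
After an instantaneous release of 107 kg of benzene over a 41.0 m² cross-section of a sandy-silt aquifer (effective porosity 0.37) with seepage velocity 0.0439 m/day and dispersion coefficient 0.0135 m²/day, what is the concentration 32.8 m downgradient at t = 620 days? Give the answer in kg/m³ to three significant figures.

For an instantaneous plane source, C(x,t) = M/(n_e·A·√(4πDt)) · exp(−(x−vt)²/(4Dt)), with n_e·A the pore (flow) area.
Plume center vt = 0.0439 × 620 = 27.218 m, so the well at 32.8 m is 5.582 m downgradient of the peak.
√(4πDt) = 10.26 m, giving peak height M/(n_e·A·√(4πDt)) = 107/(0.37 × 41.0 × 10.26) = 0.6875 kg/m³.
(x−vt)²/(4Dt) = (5.582)²/(4 × 0.0135 × 620) = 0.9307; exp(−0.9307) = 0.3943.
C = 0.6875 × 0.3943 = 0.271 kg/m³.

0.271 kg/m³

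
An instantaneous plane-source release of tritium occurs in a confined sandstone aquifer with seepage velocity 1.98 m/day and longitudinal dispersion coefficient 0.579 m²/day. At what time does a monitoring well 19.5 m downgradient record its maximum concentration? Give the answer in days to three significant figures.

For the 1D instantaneous-source solution, setting ∂C/∂t = 0 at fixed x gives v²t² + 2Dt − x² = 0, so t = (√(D² + v²x²) − D)/v².
√(D² + v²x²) = √(0.579² + 1.98² × 19.5²) = 38.61; v² = 3.9204.
t = (38.61 − 0.579)/3.9204 = 9.70 days (vs. the pure-advection estimate x/v = 9.85 d).

9.70 days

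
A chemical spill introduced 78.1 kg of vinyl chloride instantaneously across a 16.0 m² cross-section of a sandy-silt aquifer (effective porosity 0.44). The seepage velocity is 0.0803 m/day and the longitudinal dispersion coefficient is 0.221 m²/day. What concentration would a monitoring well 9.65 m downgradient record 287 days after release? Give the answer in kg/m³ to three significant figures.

For an instantaneous plane source, C(x,t) = M/(n_e·A·√(4πDt)) · exp(−(x−vt)²/(4Dt)), with n_e·A the pore (flow) area.
Plume center vt = 0.0803 × 287 = 23.0461 m, so the well at 9.65 m is 13.3961 m upgradient of the peak.
√(4πDt) = 28.23 m, giving peak height M/(n_e·A·√(4πDt)) = 78.1/(0.44 × 16.0 × 28.23) = 0.3930 kg/m³.
(x−vt)²/(4Dt) = (-13.3961)²/(4 × 0.221 × 287) = 0.7073; exp(−0.7073) = 0.4930.
C = 0.3930 × 0.4930 = 0.194 kg/m³.

0.194 kg/m³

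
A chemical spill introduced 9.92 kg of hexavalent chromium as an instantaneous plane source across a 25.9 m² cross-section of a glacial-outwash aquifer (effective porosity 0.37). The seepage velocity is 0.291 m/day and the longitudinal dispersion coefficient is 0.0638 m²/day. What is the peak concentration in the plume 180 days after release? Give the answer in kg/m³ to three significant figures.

The peak of an instantaneous 1D plume sits at x = vt; there the Gaussian factor is 1 and C_max = M/(n_e·A·√(4πDt)), where n_e·A is the pore area the mass is dissolved in.
√(4πDt) = √(4π × 0.0638 × 180) = 12.01 m, so C_max = 9.92/(0.37 × 25.9 × 12.01) = 0.0862 kg/m³.

0.0862 kg/m³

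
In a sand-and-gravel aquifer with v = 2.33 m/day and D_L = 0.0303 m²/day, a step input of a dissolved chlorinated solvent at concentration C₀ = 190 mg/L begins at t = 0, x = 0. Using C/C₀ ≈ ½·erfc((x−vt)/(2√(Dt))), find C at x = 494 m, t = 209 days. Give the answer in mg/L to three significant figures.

For a continuous step input, C/C₀ ≈ ½·erfc((x−vt)/(2√(Dt))).
vt = 2.33 × 209 = 486.97 m and 2√(Dt) = 2√(0.0303 × 209) = 5.033 m.
Argument (x−vt)/(2√(Dt)) = (494 − 486.97)/5.033 = 1.397; ½·erfc(1.397) = 0.02410.
C = 190 × 0.02410 = 4.58 mg/L.

4.58 mg/L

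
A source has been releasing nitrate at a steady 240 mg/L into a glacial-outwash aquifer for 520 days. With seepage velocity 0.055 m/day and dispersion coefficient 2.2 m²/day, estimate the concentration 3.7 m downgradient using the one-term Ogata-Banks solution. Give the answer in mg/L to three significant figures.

168 mg/L

For a continuous step input, C/C₀ ≈ ½·erfc((x−vt)/(2√(Dt))).
vt = 0.055 × 520 = 28.6 m and 2√(Dt) = 2√(2.2 × 520) = 67.65 m.
Argument (x−vt)/(2√(Dt)) = (3.7 − 28.6)/67.65 = -0.3681; ½·erfc(-0.3681) = 0.6987.
C = 240 × 0.6987 = 168 mg/L.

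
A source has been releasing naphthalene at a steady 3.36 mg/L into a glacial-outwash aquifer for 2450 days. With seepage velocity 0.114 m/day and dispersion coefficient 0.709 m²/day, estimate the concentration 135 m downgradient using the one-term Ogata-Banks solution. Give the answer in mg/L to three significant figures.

3.34 mg/L

For a continuous step input, C/C₀ ≈ ½·erfc((x−vt)/(2√(Dt))).
vt = 0.114 × 2450 = 279.3 m and 2√(Dt) = 2√(0.709 × 2450) = 83.36 m.
Argument (x−vt)/(2√(Dt)) = (135 − 279.3)/83.36 = -1.731; ½·erfc(-1.731) = 0.9928.
C = 3.36 × 0.9928 = 3.34 mg/L.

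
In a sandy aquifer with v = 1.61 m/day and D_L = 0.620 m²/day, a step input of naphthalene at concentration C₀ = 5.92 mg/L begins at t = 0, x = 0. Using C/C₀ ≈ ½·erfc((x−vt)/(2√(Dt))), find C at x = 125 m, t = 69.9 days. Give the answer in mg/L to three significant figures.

For a continuous step input, C/C₀ ≈ ½·erfc((x−vt)/(2√(Dt))).
vt = 1.61 × 69.9 = 112.539 m and 2√(Dt) = 2√(0.620 × 69.9) = 13.17 m.
Argument (x−vt)/(2√(Dt)) = (125 − 112.539)/13.17 = 0.9462; ½·erfc(0.9462) = 0.09043.
C = 5.92 × 0.09043 = 0.535 mg/L.

0.535 mg/L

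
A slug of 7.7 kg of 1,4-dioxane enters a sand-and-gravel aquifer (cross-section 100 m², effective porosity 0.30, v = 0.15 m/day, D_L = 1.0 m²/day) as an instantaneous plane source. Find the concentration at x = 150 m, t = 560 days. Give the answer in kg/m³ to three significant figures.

For an instantaneous plane source, C(x,t) = M/(n_e·A·√(4πDt)) · exp(−(x−vt)²/(4Dt)), with n_e·A the pore (flow) area.
Plume center vt = 0.15 × 560 = 84 m, so the well at 150 m is 66 m downgradient of the peak.
√(4πDt) = 83.89 m, giving peak height M/(n_e·A·√(4πDt)) = 7.7/(0.30 × 100 × 83.89) = 0.003060 kg/m³.
(x−vt)²/(4Dt) = (66)²/(4 × 1.0 × 560) = 1.945; exp(−1.945) = 0.1430.
C = 0.003060 × 0.1430 = 0.000438 kg/m³.

0.000438 kg/m³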